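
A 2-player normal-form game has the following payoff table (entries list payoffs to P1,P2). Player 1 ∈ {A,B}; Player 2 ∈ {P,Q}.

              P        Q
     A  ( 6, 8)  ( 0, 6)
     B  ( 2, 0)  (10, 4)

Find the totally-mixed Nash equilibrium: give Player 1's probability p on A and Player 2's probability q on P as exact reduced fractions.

P1 mixes 2/3 on A; P2 mixes 5/7 on P

P1 indiff ⇒ q·6+(1-q)·0 = q·2+(1-q)·10 ⇒ q(4) = (1-q)(10) ⇒ q = 5/7
P2 indiff ⇒ p·8+(1-p)·0 = p·6+(1-p)·4 ⇒ p(2) = (1-p)(4) ⇒ p = 2/3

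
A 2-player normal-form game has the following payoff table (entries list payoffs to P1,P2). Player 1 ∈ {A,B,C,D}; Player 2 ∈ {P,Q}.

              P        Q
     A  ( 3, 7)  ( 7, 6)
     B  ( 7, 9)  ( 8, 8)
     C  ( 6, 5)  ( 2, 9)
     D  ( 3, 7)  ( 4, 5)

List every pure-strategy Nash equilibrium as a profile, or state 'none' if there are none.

PSNE = {(B,P)}

(A,P): not NE [P1→B gives 7>3]
(A,Q): not NE [P1→B gives 8>7; P2→P gives 7>6]
(B,P): NE
(B,Q): not NE [P2→P gives 9>8]
(C,P): not NE [P1→B gives 7>6; P2→Q gives 9>5]
(C,Q): not NE [P1→B gives 8>2]
(D,P): not NE [P1→B gives 7>3]
(D,Q): not NE [P1→B gives 8>4; P2→P gives 7>5]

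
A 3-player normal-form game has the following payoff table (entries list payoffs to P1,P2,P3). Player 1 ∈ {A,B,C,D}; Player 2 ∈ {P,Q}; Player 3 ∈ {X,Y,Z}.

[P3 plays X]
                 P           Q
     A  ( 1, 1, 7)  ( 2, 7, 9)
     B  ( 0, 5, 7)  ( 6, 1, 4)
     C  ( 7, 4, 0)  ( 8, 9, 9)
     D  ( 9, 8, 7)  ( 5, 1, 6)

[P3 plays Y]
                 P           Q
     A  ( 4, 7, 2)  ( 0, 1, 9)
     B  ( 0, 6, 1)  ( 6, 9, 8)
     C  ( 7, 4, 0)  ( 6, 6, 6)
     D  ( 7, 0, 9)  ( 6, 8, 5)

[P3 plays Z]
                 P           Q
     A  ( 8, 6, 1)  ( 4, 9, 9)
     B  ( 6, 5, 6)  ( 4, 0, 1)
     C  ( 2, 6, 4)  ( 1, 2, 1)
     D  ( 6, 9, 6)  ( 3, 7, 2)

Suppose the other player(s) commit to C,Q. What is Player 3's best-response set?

argmax u_3 = {X}

u_3(X vs C,Q) = 9
u_3(Y vs C,Q) = 6
u_3(Z vs C,Q) = 1
max payoff 9 at {X}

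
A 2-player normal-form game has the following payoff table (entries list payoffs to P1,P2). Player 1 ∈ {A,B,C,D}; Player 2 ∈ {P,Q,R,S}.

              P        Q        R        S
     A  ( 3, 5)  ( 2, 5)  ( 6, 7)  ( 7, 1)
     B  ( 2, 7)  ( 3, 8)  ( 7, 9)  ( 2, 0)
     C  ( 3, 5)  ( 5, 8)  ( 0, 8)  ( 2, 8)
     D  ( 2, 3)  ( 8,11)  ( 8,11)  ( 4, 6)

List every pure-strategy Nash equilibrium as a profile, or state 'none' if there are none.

PSNE = {(D,Q), (D,R)}

(A,P): not NE [P2→R gives 7>5]
(A,Q): not NE [P1→D gives 8>2; P2→R gives 7>5]
(A,R): not NE [P1→D gives 8>6]
(A,S): not NE [P2→R gives 7>1]
(B,P): not NE [P1→C gives 3>2; P2→R gives 9>7]
(B,Q): not NE [P1→D gives 8>3; P2→R gives 9>8]
(B,R): not NE [P1→D gives 8>7]
(B,S): not NE [P1→A gives 7>2; P2→R gives 9>0]
(C,P): not NE [P2→S gives 8>5]
(C,Q): not NE [P1→D gives 8>5]
(C,R): not NE [P1→D gives 8>0]
(C,S): not NE [P1→A gives 7>2]
(D,P): not NE [P1→C gives 3>2; P2→R gives 11>3]
(D,Q): NE
(D,R): NE
(D,S): not NE [P1→A gives 7>4; P2→R gives 11>6]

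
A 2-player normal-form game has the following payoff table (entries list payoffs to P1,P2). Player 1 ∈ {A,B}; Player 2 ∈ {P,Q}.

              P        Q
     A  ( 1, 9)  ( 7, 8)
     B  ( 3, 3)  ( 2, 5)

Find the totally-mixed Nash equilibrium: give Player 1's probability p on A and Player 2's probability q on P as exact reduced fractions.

P1 mixes 2/3 on A; P2 mixes 5/7 on P

P1 indiff ⇒ q·1+(1-q)·7 = q·3+(1-q)·2 ⇒ q(-2) = (1-q)(-5) ⇒ q = 5/7
P2 indiff ⇒ p·9+(1-p)·3 = p·8+(1-p)·5 ⇒ p(1) = (1-p)(2) ⇒ p = 2/3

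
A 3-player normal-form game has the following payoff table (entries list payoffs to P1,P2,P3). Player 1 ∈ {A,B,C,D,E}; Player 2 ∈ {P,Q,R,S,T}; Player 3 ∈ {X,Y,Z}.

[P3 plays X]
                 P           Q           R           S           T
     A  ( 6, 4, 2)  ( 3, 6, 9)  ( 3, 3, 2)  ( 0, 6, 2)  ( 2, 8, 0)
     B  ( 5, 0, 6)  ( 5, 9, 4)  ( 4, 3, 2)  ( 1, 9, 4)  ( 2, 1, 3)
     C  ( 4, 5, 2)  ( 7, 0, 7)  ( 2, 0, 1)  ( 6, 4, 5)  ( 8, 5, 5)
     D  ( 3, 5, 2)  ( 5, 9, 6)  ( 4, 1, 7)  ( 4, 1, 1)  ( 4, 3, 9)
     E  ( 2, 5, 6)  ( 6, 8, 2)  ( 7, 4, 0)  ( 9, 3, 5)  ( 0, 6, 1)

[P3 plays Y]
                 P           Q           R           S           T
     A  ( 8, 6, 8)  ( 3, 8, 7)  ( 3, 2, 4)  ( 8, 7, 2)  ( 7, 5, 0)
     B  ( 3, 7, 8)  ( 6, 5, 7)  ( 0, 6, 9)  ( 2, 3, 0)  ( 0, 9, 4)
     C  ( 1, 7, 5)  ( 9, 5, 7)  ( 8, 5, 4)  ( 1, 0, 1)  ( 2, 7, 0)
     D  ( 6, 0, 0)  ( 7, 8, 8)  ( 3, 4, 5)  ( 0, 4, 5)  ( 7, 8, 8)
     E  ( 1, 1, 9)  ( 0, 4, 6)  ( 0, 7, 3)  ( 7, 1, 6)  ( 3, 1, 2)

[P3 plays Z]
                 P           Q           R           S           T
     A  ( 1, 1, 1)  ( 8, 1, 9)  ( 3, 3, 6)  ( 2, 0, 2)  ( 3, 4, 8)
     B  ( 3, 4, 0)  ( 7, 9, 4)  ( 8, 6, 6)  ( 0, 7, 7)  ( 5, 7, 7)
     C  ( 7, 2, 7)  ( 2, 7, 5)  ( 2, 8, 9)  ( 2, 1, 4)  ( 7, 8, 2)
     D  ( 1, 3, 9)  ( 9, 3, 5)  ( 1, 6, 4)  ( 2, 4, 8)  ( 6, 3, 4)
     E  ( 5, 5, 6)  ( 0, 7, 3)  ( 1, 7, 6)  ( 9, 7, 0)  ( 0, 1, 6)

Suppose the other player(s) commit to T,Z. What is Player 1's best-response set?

u_1(A vs T,Z) = 3
u_1(B vs T,Z) = 5
u_1(C vs T,Z) = 7
u_1(D vs T,Z) = 6
u_1(E vs T,Z) = 0
max payoff 7 at {C}

BR_1 = {C}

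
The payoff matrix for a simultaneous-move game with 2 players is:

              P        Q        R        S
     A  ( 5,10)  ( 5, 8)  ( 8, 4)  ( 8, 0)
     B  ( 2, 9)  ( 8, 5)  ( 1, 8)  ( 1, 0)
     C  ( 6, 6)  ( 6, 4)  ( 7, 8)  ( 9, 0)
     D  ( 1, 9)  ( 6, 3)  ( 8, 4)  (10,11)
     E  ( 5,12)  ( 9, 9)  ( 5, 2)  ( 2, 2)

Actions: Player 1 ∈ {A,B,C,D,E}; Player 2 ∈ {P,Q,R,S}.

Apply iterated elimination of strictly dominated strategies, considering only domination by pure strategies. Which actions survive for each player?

P1 drop B (E beats it: P:5>2 Q:9>8 R:5>1 S:2>1)
P2 drop Q (P beats it: A:10>8 C:6>4 D:9>3 E:12>9)
P1 drop E (C beats it: P:6>5 R:7>5 S:9>2)
P1→{A,C,D} P2→{P,R,S}

Remaining: P1:{A,C,D} P2:{P,R,S}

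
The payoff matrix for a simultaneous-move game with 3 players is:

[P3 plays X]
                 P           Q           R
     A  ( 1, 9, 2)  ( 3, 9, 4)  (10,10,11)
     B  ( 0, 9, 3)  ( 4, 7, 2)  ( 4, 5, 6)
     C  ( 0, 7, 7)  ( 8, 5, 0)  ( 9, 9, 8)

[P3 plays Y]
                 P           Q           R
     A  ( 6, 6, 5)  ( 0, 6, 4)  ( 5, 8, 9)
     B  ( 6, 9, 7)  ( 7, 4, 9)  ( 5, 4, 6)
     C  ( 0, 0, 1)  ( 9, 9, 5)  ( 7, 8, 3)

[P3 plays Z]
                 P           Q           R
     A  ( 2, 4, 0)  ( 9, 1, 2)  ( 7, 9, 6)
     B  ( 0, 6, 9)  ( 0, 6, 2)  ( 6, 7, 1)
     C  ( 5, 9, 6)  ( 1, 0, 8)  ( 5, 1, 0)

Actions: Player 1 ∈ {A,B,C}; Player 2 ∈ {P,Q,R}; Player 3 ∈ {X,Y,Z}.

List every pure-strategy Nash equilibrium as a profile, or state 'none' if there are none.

Nash profiles: (A,R,X)

(A,P,X): not NE [P2→R gives 10>9; P3→Y gives 5>2]
(A,P,Y): not NE [P2→R gives 8>6]
(A,P,Z): not NE [P1→C gives 5>2; P2→R gives 9>4; P3→Y gives 5>0]
(A,Q,X): not NE [P1→C gives 8>3; P2→R gives 10>9]
(A,Q,Y): not NE [P1→C gives 9>0; P2→R gives 8>6]
(A,Q,Z): not NE [P2→R gives 9>1; P3→Y gives 4>2]
(A,R,X): NE
(A,R,Y): not NE [P1→C gives 7>5; P3→X gives 11>9]
(A,R,Z): not NE [P3→X gives 11>6]
(B,P,X): not NE [P1→A gives 1>0; P3→Z gives 9>3]
(B,P,Y): not NE [P3→Z gives 9>7]
(B,P,Z): not NE [P1→C gives 5>0; P2→R gives 7>6]
(B,Q,X): not NE [P1→C gives 8>4; P2→P gives 9>7; P3→Y gives 9>2]
(B,Q,Y): not NE [P1→C gives 9>7; P2→P gives 9>4]
(B,Q,Z): not NE [P1→A gives 9>0; P2→R gives 7>6; P3→Y gives 9>2]
(B,R,X): not NE [P1→A gives 10>4; P2→P gives 9>5]
(B,R,Y): not NE [P1→C gives 7>5; P2→P gives 9>4]
(B,R,Z): not NE [P1→A gives 7>6; P3→Y gives 6>1]
(C,P,X): not NE [P1→A gives 1>0; P2→R gives 9>7]
(C,P,Y): not NE [P1→B gives 6>0; P2→Q gives 9>0; P3→X gives 7>1]
(C,P,Z): not NE [P3→X gives 7>6]
(C,Q,X): not NE [P2→R gives 9>5; P3→Z gives 8>0]
(C,Q,Y): not NE [P3→Z gives 8>5]
(C,Q,Z): not NE [P1→A gives 9>1; P2→P gives 9>0]
(C,R,X): not NE [P1→A gives 10>9]
(C,R,Y): not NE [P2→Q gives 9>8; P3→X gives 8>3]
(C,R,Z): not NE [P1→A gives 7>5; P2→P gives 9>1; P3→X gives 8>0]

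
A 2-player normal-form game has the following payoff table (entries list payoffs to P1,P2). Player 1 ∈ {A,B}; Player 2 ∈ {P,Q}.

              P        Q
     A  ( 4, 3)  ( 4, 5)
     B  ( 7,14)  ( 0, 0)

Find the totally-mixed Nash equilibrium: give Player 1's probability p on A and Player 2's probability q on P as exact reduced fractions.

P1 mixes 7/8 on A; P2 mixes 4/7 on P

P1 indiff ⇒ q·4+(1-q)·4 = q·7+(1-q)·0 ⇒ q(-3) = (1-q)(-4) ⇒ q = 4/7
P2 indiff ⇒ p·3+(1-p)·14 = p·5+(1-p)·0 ⇒ p(-2) = (1-p)(-14) ⇒ p = 7/8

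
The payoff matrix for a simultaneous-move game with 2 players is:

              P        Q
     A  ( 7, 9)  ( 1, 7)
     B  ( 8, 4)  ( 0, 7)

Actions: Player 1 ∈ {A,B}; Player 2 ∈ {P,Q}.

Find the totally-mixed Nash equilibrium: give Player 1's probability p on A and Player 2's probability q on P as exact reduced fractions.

P1 indiff ⇒ q·7+(1-q)·1 = q·8+(1-q)·0 ⇒ q(-1) = (1-q)(-1) ⇒ q = 1/2
P2 indiff ⇒ p·9+(1-p)·4 = p·7+(1-p)·7 ⇒ p(2) = (1-p)(3) ⇒ p = 3/5

p=3/5, q=1/2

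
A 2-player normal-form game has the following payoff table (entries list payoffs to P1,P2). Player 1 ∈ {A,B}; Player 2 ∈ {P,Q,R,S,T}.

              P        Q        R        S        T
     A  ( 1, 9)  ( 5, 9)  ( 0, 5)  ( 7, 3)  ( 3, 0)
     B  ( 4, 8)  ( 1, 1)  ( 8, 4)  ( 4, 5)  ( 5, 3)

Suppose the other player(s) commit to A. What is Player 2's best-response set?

argmax u_2 = {P,Q}

u_2(P vs A) = 9
u_2(Q vs A) = 9
u_2(R vs A) = 5
u_2(S vs A) = 3
u_2(T vs A) = 0
max payoff 9 at {P,Q}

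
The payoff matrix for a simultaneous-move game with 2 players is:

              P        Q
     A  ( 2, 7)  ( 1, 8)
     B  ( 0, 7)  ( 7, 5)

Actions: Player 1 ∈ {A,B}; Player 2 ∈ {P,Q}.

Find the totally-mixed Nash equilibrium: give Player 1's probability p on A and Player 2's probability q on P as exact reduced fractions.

p=2/3, q=3/4

P1 indiff ⇒ q·2+(1-q)·1 = q·0+(1-q)·7 ⇒ q(2) = (1-q)(6) ⇒ q = 3/4
P2 indiff ⇒ p·7+(1-p)·7 = p·8+(1-p)·5 ⇒ p(-1) = (1-p)(-2) ⇒ p = 2/3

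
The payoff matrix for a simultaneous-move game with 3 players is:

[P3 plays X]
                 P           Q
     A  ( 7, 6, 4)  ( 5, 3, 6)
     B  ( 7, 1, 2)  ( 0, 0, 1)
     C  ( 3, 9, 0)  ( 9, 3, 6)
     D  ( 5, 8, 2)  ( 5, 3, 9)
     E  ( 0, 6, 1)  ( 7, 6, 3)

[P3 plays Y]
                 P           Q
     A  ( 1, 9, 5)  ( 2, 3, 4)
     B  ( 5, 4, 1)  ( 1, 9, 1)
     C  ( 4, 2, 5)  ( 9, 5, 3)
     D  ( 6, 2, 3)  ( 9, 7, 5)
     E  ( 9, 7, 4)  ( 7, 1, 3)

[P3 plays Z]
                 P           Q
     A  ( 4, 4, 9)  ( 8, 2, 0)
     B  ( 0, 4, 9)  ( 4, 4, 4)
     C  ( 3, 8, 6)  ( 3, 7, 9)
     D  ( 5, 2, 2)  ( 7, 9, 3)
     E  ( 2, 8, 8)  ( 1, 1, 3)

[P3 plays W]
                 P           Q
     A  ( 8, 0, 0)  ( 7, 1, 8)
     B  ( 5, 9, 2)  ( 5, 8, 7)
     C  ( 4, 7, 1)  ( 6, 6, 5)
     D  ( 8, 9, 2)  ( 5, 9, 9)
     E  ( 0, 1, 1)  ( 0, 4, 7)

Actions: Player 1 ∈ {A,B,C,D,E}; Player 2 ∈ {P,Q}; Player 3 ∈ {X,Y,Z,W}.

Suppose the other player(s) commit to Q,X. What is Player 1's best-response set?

BR_1 = {C}

u_1(A vs Q,X) = 5
u_1(B vs Q,X) = 0
u_1(C vs Q,X) = 9
u_1(D vs Q,X) = 5
u_1(E vs Q,X) = 7
max payoff 9 at {C}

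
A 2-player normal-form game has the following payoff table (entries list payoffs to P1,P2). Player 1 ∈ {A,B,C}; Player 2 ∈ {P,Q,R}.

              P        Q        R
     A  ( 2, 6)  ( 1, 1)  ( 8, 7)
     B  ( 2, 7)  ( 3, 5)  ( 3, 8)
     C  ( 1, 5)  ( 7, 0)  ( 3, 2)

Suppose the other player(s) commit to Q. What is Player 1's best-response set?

P1 best: {C}

u_1(A vs Q) = 1
u_1(B vs Q) = 3
u_1(C vs Q) = 7
max payoff 7 at {C}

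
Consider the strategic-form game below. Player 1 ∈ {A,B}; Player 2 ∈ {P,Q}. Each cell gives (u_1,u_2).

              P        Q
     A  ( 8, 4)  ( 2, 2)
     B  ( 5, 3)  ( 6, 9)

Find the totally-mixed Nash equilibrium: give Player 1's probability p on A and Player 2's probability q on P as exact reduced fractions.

p=3/4, q=4/7

P1 indiff ⇒ q·8+(1-q)·2 = q·5+(1-q)·6 ⇒ q(3) = (1-q)(4) ⇒ q = 4/7
P2 indiff ⇒ p·4+(1-p)·3 = p·2+(1-p)·9 ⇒ p(2) = (1-p)(6) ⇒ p = 3/4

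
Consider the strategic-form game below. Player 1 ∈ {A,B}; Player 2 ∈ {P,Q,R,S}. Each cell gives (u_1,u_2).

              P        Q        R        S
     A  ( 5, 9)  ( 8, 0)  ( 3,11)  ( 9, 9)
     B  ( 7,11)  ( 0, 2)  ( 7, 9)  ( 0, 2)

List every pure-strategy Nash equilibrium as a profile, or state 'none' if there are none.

(A,P): not NE [P1→B gives 7>5; P2→R gives 11>9]
(A,Q): not NE [P2→R gives 11>0]
(A,R): not NE [P1→B gives 7>3]
(A,S): not NE [P2→R gives 11>9]
(B,P): NE
(B,Q): not NE [P1→A gives 8>0; P2→P gives 11>2]
(B,R): not NE [P2→P gives 11>9]
(B,S): not NE [P1→A gives 9>0; P2→P gives 11>2]

Nash profiles: (B,P)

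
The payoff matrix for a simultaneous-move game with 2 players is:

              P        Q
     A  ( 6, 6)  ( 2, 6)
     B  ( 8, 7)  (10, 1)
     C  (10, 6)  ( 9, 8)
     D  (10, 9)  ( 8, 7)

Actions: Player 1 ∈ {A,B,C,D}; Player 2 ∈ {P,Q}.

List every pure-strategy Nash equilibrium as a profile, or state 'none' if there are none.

NE set: (D,P)

(A,P): not NE [P1→D gives 10>6]
(A,Q): not NE [P1→B gives 10>2]
(B,P): not NE [P1→D gives 10>8]
(B,Q): not NE [P2→P gives 7>1]
(C,P): not NE [P2→Q gives 8>6]
(C,Q): not NE [P1→B gives 10>9]
(D,P): NE
(D,Q): not NE [P1→B gives 10>8; P2→P gives 9>7]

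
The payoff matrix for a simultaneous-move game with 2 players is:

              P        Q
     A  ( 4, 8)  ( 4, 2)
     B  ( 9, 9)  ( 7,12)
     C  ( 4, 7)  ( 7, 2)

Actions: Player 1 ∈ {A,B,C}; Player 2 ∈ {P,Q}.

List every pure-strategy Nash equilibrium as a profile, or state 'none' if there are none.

Nash profiles: (B,Q)

(A,P): not NE [P1→B gives 9>4]
(A,Q): not NE [P1→C gives 7>4; P2→P gives 8>2]
(B,P): not NE [P2→Q gives 12>9]
(B,Q): NE
(C,P): not NE [P1→B gives 9>4]
(C,Q): not NE [P2→P gives 7>2]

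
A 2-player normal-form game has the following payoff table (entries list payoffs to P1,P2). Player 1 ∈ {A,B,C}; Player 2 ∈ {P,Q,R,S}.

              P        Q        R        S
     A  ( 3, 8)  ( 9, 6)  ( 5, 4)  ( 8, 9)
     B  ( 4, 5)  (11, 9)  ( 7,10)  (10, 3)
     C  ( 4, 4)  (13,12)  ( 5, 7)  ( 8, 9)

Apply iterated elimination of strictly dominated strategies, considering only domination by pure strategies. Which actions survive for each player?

IESDS → P1:{B,C} P2:{Q,R}

P1 drop A (B beats it: P:4>3 Q:11>9 R:7>5 S:10>8)
P2 drop P (Q beats it: B:9>5 C:12>4)
P2 drop S (Q beats it: B:9>3 C:12>9)
P1→{B,C} P2→{Q,R}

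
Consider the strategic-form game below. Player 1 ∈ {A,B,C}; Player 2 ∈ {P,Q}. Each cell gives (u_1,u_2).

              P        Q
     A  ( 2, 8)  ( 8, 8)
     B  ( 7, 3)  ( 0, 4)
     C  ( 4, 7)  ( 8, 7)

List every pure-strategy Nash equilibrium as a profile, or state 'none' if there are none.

NE set: (A,Q), (C,Q)

(A,P): not NE [P1→B gives 7>2]
(A,Q): NE
(B,P): not NE [P2→Q gives 4>3]
(B,Q): not NE [P1→C gives 8>0]
(C,P): not NE [P1→B gives 7>4]
(C,Q): NE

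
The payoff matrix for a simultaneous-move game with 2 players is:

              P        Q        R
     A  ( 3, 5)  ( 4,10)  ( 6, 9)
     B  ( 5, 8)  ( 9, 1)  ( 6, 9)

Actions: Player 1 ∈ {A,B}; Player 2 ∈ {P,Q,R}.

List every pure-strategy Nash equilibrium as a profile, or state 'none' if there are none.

NE set: (B,R)

(A,P): not NE [P1→B gives 5>3; P2→Q gives 10>5]
(A,Q): not NE [P1→B gives 9>4]
(A,R): not NE [P2→Q gives 10>9]
(B,P): not NE [P2→R gives 9>8]
(B,Q): not NE [P2→R gives 9>1]
(B,R): NE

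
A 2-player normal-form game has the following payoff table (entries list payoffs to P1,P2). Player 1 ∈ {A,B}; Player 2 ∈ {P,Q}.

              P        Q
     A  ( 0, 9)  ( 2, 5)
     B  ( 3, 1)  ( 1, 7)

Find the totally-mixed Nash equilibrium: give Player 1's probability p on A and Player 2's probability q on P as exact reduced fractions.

P1 indiff ⇒ q·0+(1-q)·2 = q·3+(1-q)·1 ⇒ q(-3) = (1-q)(-1) ⇒ q = 1/4
P2 indiff ⇒ p·9+(1-p)·1 = p·5+(1-p)·7 ⇒ p(4) = (1-p)(6) ⇒ p = 3/5

(p,q) = (3/5, 1/4)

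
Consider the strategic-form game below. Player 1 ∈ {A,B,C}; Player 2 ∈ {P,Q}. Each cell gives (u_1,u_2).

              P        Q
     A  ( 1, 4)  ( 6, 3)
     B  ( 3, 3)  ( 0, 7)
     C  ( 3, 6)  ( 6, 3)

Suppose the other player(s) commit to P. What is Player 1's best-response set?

BR_1 = {B,C}

u_1(A vs P) = 1
u_1(B vs P) = 3
u_1(C vs P) = 3
max payoff 3 at {B,C}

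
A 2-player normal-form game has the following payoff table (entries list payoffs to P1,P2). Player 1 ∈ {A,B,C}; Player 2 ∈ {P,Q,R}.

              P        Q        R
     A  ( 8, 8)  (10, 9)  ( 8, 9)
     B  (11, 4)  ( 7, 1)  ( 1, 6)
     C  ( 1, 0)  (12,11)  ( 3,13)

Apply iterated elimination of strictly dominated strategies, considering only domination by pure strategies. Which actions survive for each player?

IESDS → P1:{A,C} P2:{Q,R}

P2 drop P (R beats it: A:9>8 B:6>4 C:13>0)
P1 drop B (A beats it: Q:10>7 R:8>1)
P1→{A,C} P2→{Q,R}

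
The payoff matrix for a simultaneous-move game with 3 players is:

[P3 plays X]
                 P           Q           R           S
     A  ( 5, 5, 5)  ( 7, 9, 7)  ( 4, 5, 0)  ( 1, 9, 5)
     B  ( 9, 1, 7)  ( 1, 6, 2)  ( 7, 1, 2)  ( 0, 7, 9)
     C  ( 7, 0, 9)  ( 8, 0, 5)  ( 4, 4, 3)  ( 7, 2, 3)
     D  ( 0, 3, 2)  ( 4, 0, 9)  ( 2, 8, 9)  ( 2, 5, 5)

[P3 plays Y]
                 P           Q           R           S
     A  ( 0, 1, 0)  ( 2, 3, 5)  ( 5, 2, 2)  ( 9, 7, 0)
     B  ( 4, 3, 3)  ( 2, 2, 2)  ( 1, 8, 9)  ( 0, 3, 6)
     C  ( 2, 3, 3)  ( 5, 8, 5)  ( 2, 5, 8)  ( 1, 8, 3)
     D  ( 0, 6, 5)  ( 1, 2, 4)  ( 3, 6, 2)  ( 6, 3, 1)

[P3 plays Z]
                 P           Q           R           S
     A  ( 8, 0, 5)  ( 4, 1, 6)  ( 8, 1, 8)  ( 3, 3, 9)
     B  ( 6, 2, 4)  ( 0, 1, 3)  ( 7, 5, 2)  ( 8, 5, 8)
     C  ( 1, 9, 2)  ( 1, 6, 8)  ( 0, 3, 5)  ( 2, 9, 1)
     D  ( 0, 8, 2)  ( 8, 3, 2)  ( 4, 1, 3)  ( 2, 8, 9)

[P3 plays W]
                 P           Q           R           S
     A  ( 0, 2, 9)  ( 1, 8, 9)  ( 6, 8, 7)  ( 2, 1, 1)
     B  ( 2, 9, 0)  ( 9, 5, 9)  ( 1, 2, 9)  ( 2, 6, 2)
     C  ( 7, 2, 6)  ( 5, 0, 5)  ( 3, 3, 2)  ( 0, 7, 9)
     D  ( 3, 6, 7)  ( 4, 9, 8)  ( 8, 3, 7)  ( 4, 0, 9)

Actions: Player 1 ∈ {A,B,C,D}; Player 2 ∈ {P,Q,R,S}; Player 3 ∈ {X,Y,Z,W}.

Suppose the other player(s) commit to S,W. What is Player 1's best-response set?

u_1(A vs S,W) = 2
u_1(B vs S,W) = 2
u_1(C vs S,W) = 0
u_1(D vs S,W) = 4
max payoff 4 at {D}

argmax u_1 = {D}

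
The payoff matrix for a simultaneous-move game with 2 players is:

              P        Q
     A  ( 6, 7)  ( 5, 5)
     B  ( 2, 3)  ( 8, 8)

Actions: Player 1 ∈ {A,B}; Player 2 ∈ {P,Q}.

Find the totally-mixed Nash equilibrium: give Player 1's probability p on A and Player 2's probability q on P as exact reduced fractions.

P1 indiff ⇒ q·6+(1-q)·5 = q·2+(1-q)·8 ⇒ q(4) = (1-q)(3) ⇒ q = 3/7
P2 indiff ⇒ p·7+(1-p)·3 = p·5+(1-p)·8 ⇒ p(2) = (1-p)(5) ⇒ p = 5/7

(p,q) = (5/7, 3/7)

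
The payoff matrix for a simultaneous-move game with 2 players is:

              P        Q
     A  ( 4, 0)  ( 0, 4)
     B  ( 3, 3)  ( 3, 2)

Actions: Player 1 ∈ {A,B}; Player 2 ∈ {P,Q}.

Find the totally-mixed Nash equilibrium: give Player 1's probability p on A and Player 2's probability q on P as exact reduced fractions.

(p,q) = (1/5, 3/4)

P1 indiff ⇒ q·4+(1-q)·0 = q·3+(1-q)·3 ⇒ q(1) = (1-q)(3) ⇒ q = 3/4
P2 indiff ⇒ p·0+(1-p)·3 = p·4+(1-p)·2 ⇒ p(-4) = (1-p)(-1) ⇒ p = 1/5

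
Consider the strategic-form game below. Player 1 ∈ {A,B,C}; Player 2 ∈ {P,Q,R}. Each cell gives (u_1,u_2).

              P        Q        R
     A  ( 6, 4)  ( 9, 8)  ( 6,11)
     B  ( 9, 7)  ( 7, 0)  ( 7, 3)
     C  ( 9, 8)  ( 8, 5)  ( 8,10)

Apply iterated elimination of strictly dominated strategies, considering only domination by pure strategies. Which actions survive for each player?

Remaining: P1:{B,C} P2:{P,R}

P2 drop Q (R beats it: A:11>8 B:3>0 C:10>5)
P1 drop A (B beats it: P:9>6 R:7>6)
P1→{B,C} P2→{P,R}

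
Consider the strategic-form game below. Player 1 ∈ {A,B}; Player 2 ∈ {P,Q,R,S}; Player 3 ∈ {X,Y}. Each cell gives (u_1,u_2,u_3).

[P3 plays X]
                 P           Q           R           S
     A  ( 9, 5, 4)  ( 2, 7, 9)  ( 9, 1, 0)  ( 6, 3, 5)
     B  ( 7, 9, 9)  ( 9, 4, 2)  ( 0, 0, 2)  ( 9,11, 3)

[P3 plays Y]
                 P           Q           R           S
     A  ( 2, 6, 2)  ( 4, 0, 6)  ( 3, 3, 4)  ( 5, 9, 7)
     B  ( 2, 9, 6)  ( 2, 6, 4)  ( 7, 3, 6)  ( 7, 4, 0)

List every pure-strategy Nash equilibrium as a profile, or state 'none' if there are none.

(A,P,X): not NE [P2→Q gives 7>5]
(A,P,Y): not NE [P2→S gives 9>6; P3→X gives 4>2]
(A,Q,X): not NE [P1→B gives 9>2]
(A,Q,Y): not NE [P2→S gives 9>0; P3→X gives 9>6]
(A,R,X): not NE [P2→Q gives 7>1; P3→Y gives 4>0]
(A,R,Y): not NE [P1→B gives 7>3; P2→S gives 9>3]
(A,S,X): not NE [P1→B gives 9>6; P2→Q gives 7>3; P3→Y gives 7>5]
(A,S,Y): not NE [P1→B gives 7>5]
(B,P,X): not NE [P1→A gives 9>7; P2→S gives 11>9]
(B,P,Y): not NE [P3→X gives 9>6]
(B,Q,X): not NE [P2→S gives 11>4; P3→Y gives 4>2]
(B,Q,Y): not NE [P1→A gives 4>2; P2→P gives 9>6]
(B,R,X): not NE [P1→A gives 9>0; P2→S gives 11>0; P3→Y gives 6>2]
(B,R,Y): not NE [P2→P gives 9>3]
(B,S,X): NE
(B,S,Y): not NE [P2→P gives 9>4; P3→X gives 3>0]

Nash profiles: (B,S,X)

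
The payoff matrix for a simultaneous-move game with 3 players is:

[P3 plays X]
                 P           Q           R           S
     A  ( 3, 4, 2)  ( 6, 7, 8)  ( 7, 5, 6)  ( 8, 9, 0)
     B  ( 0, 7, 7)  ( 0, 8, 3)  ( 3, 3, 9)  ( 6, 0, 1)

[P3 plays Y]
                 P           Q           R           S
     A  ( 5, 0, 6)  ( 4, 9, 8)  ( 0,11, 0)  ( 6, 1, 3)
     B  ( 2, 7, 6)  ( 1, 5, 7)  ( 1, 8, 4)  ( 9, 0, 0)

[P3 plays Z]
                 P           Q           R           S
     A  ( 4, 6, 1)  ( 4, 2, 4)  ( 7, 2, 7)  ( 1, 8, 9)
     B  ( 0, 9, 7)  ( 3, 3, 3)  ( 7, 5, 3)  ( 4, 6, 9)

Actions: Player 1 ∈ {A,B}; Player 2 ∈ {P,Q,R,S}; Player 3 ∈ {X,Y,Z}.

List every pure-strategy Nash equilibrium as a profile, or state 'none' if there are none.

(A,P,X): not NE [P2→S gives 9>4; P3→Y gives 6>2]
(A,P,Y): not NE [P2→R gives 11>0]
(A,P,Z): not NE [P2→S gives 8>6; P3→Y gives 6>1]
(A,Q,X): not NE [P2→S gives 9>7]
(A,Q,Y): not NE [P2→R gives 11>9]
(A,Q,Z): not NE [P2→S gives 8>2; P3→Y gives 8>4]
(A,R,X): not NE [P2→S gives 9>5; P3→Z gives 7>6]
(A,R,Y): not NE [P1→B gives 1>0; P3→Z gives 7>0]
(A,R,Z): not NE [P2→S gives 8>2]
(A,S,X): not NE [P3→Z gives 9>0]
(A,S,Y): not NE [P1→B gives 9>6; P2→R gives 11>1; P3→Z gives 9>3]
(A,S,Z): not NE [P1→B gives 4>1]
(B,P,X): not NE [P1→A gives 3>0; P2→Q gives 8>7]
(B,P,Y): not NE [P1→A gives 5>2; P2→R gives 8>7; P3→Z gives 7>6]
(B,P,Z): not NE [P1→A gives 4>0]
(B,Q,X): not NE [P1→A gives 6>0; P3→Y gives 7>3]
(B,Q,Y): not NE [P1→A gives 4>1; P2→R gives 8>5]
(B,Q,Z): not NE [P1→A gives 4>3; P2→P gives 9>3; P3→Y gives 7>3]
(B,R,X): not NE [P1→A gives 7>3; P2→Q gives 8>3]
(B,R,Y): not NE [P3→X gives 9>4]
(B,R,Z): not NE [P2→P gives 9>5; P3→X gives 9>3]
(B,S,X): not NE [P1→A gives 8>6; P2→Q gives 8>0; P3→Z gives 9>1]
(B,S,Y): not NE [P2→R gives 8>0; P3→Z gives 9>0]
(B,S,Z): not NE [P2→P gives 9>6]

No pure NE.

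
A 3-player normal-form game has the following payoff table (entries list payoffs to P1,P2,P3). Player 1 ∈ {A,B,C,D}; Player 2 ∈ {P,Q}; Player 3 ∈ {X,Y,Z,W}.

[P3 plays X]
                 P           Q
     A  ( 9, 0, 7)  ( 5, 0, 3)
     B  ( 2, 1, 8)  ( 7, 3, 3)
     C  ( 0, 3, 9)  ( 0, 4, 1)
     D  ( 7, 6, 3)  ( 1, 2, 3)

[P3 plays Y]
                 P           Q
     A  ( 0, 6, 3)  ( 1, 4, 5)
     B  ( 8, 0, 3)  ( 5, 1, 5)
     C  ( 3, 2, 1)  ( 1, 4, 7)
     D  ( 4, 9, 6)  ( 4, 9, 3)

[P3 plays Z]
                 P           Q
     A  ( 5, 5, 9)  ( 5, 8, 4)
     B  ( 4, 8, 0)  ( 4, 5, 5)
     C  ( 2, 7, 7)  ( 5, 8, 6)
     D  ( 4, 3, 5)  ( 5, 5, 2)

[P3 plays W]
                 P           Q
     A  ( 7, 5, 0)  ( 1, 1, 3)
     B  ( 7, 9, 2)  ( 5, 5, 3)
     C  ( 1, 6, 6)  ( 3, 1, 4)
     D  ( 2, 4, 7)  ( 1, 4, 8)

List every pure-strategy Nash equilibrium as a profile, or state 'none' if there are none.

(A,P,X): not NE [P3→Z gives 9>7]
(A,P,Y): not NE [P1→B gives 8>0; P3→Z gives 9>3]
(A,P,Z): not NE [P2→Q gives 8>5]
(A,P,W): not NE [P3→Z gives 9>0]
(A,Q,X): not NE [P1→B gives 7>5; P3→Y gives 5>3]
(A,Q,Y): not NE [P1→B gives 5>1; P2→P gives 6>4]
(A,Q,Z): not NE [P3→Y gives 5>4]
(A,Q,W): not NE [P1→B gives 5>1; P2→P gives 5>1; P3→Y gives 5>3]
(B,P,X): not NE [P1→A gives 9>2; P2→Q gives 3>1]
(B,P,Y): not NE [P2→Q gives 1>0; P3→X gives 8>3]
(B,P,Z): not NE [P1→A gives 5>4; P3→X gives 8>0]
(B,P,W): not NE [P3→X gives 8>2]
(B,Q,X): not NE [P3→Z gives 5>3]
(B,Q,Y): NE
(B,Q,Z): not NE [P1→D gives 5>4; P2→P gives 8>5]
(B,Q,W): not NE [P2→P gives 9>5; P3→Z gives 5>3]
(C,P,X): not NE [P1→A gives 9>0; P2→Q gives 4>3]
(C,P,Y): not NE [P1→B gives 8>3; P2→Q gives 4>2; P3→X gives 9>1]
(C,P,Z): not NE [P1→A gives 5>2; P2→Q gives 8>7; P3→X gives 9>7]
(C,P,W): not NE [P1→B gives 7>1; P3→X gives 9>6]
(C,Q,X): not NE [P1→B gives 7>0; P3→Y gives 7>1]
(C,Q,Y): not NE [P1→B gives 5>1]
(C,Q,Z): not NE [P3→Y gives 7>6]
(C,Q,W): not NE [P1→B gives 5>3; P2→P gives 6>1; P3→Y gives 7>4]
(D,P,X): not NE [P1→A gives 9>7; P3→W gives 7>3]
(D,P,Y): not NE [P1→B gives 8>4; P3→W gives 7>6]
(D,P,Z): not NE [P1→A gives 5>4; P2→Q gives 5>3; P3→W gives 7>5]
(D,P,W): not NE [P1→B gives 7>2]
(D,Q,X): not NE [P1→B gives 7>1; P2→P gives 6>2; P3→W gives 8>3]
(D,Q,Y): not NE [P1→B gives 5>4; P3→W gives 8>3]
(D,Q,Z): not NE [P3→W gives 8>2]
(D,Q,W): not NE [P1→B gives 5>1]

NE set: (B,Q,Y)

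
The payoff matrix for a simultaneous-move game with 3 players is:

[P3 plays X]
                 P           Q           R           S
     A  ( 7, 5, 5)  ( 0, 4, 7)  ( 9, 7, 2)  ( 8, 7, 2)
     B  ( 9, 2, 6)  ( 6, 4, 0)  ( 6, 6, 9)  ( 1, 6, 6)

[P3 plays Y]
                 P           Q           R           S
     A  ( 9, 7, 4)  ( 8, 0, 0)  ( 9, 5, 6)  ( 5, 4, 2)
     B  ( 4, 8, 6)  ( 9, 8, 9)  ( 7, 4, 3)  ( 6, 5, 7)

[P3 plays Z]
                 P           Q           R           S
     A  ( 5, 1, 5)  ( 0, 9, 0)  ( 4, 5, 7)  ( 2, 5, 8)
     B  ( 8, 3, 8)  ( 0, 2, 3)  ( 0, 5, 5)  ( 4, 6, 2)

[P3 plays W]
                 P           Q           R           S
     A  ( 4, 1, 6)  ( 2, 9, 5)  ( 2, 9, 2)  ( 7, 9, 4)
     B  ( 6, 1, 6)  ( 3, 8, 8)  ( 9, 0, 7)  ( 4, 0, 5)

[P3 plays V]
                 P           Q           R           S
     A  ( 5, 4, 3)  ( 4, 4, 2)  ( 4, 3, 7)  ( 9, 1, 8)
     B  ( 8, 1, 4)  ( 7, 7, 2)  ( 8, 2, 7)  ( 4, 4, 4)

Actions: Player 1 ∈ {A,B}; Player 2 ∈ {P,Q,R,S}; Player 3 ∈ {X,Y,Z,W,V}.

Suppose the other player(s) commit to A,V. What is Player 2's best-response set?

u_2(P vs A,V) = 4
u_2(Q vs A,V) = 4
u_2(R vs A,V) = 3
u_2(S vs A,V) = 1
max payoff 4 at {P,Q}

BR_2 = {P,Q}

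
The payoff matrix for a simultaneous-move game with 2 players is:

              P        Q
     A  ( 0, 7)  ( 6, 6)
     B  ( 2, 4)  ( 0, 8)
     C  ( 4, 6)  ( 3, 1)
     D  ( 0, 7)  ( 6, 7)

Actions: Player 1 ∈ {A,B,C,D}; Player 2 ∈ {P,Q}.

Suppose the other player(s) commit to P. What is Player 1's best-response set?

u_1(A vs P) = 0
u_1(B vs P) = 2
u_1(C vs P) = 4
u_1(D vs P) = 0
max payoff 4 at {C}

BR_1 = {C}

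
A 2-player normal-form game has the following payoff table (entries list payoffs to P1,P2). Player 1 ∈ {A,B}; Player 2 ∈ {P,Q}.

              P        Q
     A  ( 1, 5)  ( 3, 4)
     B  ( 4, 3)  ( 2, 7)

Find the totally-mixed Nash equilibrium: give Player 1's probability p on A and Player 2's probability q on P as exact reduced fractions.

p=4/5, q=1/4

P1 indiff ⇒ q·1+(1-q)·3 = q·4+(1-q)·2 ⇒ q(-3) = (1-q)(-1) ⇒ q = 1/4
P2 indiff ⇒ p·5+(1-p)·3 = p·4+(1-p)·7 ⇒ p(1) = (1-p)(4) ⇒ p = 4/5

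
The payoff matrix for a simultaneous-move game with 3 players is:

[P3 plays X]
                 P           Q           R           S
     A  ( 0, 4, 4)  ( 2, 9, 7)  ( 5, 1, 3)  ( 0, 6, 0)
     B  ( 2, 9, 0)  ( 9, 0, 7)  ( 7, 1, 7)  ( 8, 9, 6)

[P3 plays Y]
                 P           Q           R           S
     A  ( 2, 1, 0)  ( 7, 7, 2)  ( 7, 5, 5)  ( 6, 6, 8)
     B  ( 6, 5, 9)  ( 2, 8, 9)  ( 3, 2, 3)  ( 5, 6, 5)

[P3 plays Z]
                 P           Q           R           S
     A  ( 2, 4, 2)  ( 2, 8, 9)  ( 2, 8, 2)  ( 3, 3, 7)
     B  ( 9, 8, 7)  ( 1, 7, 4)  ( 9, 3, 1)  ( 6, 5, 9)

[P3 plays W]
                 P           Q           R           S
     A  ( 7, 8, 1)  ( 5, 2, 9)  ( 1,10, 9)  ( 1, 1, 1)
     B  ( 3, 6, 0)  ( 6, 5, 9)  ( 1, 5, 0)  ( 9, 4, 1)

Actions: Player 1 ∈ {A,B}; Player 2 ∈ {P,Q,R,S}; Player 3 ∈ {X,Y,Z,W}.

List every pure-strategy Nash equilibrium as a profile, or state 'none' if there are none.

NE set: (A,Q,Z), (A,R,W)

(A,P,X): not NE [P1→B gives 2>0; P2→Q gives 9>4]
(A,P,Y): not NE [P1→B gives 6>2; P2→Q gives 7>1; P3→X gives 4>0]
(A,P,Z): not NE [P1→B gives 9>2; P2→R gives 8>4; P3→X gives 4>2]
(A,P,W): not NE [P2→R gives 10>8; P3→X gives 4>1]
(A,Q,X): not NE [P1→B gives 9>2; P3→W gives 9>7]
(A,Q,Y): not NE [P3→W gives 9>2]
(A,Q,Z): NE
(A,Q,W): not NE [P1→B gives 6>5; P2→R gives 10>2]
(A,R,X): not NE [P1→B gives 7>5; P2→Q gives 9>1; P3→W gives 9>3]
(A,R,Y): not NE [P2→Q gives 7>5; P3→W gives 9>5]
(A,R,Z): not NE [P1→B gives 9>2; P3→W gives 9>2]
(A,R,W): NE
(A,S,X): not NE [P1→B gives 8>0; P2→Q gives 9>6; P3→Y gives 8>0]
(A,S,Y): not NE [P2→Q gives 7>6]
(A,S,Z): not NE [P1→B gives 6>3; P2→R gives 8>3; P3→Y gives 8>7]
(A,S,W): not NE [P1→B gives 9>1; P2→R gives 10>1; P3→Y gives 8>1]
(B,P,X): not NE [P3→Y gives 9>0]
(B,P,Y): not NE [P2→Q gives 8>5]
(B,P,Z): not NE [P3→Y gives 9>7]
(B,P,W): not NE [P1→A gives 7>3; P3→Y gives 9>0]
(B,Q,X): not NE [P2→S gives 9>0; P3→W gives 9>7]
(B,Q,Y): not NE [P1→A gives 7>2]
(B,Q,Z): not NE [P1→A gives 2>1; P2→P gives 8>7; P3→W gives 9>4]
(B,Q,W): not NE [P2→P gives 6>5]
(B,R,X): not NE [P2→S gives 9>1]
(B,R,Y): not NE [P1→A gives 7>3; P2→Q gives 8>2; P3→X gives 7>3]
(B,R,Z): not NE [P2→P gives 8>3; P3→X gives 7>1]
(B,R,W): not NE [P2→P gives 6>5; P3→X gives 7>0]
(B,S,X): not NE [P3→Z gives 9>6]
(B,S,Y): not NE [P1→A gives 6>5; P2→Q gives 8>6; P3→Z gives 9>5]
(B,S,Z): not NE [P2→P gives 8>5]
(B,S,W): not NE [P2→P gives 6>4; P3→Z gives 9>1]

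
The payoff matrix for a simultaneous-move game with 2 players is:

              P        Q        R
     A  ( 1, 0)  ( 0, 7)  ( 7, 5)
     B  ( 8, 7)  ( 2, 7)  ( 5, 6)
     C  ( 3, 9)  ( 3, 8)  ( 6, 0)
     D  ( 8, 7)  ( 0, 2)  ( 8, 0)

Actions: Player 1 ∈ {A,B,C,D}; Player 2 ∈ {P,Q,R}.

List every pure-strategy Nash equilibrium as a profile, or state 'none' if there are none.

Nash profiles: (B,P), (D,P)

(A,P): not NE [P1→D gives 8>1; P2→Q gives 7>0]
(A,Q): not NE [P1→C gives 3>0]
(A,R): not NE [P1→D gives 8>7; P2→Q gives 7>5]
(B,P): NE
(B,Q): not NE [P1→C gives 3>2]
(B,R): not NE [P1→D gives 8>5; P2→Q gives 7>6]
(C,P): not NE [P1→D gives 8>3]
(C,Q): not NE [P2→P gives 9>8]
(C,R): not NE [P1→D gives 8>6; P2→P gives 9>0]
(D,P): NE
(D,Q): not NE [P1→C gives 3>0; P2→P gives 7>2]
(D,R): not NE [P2→P gives 7>0]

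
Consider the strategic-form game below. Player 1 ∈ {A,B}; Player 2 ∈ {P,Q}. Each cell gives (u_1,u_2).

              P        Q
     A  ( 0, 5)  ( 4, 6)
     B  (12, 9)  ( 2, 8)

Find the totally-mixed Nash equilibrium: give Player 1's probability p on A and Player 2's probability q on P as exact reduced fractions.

P1 mixes 1/2 on A; P2 mixes 1/7 on P

P1 indiff ⇒ q·0+(1-q)·4 = q·12+(1-q)·2 ⇒ q(-12) = (1-q)(-2) ⇒ q = 1/7
P2 indiff ⇒ p·5+(1-p)·9 = p·6+(1-p)·8 ⇒ p(-1) = (1-p)(-1) ⇒ p = 1/2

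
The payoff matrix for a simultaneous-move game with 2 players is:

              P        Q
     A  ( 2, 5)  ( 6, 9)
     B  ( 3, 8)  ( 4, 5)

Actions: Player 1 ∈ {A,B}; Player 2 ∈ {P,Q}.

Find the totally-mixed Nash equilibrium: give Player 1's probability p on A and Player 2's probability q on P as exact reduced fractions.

p=3/7, q=2/3

P1 indiff ⇒ q·2+(1-q)·6 = q·3+(1-q)·4 ⇒ q(-1) = (1-q)(-2) ⇒ q = 2/3
P2 indiff ⇒ p·5+(1-p)·8 = p·9+(1-p)·5 ⇒ p(-4) = (1-p)(-3) ⇒ p = 3/7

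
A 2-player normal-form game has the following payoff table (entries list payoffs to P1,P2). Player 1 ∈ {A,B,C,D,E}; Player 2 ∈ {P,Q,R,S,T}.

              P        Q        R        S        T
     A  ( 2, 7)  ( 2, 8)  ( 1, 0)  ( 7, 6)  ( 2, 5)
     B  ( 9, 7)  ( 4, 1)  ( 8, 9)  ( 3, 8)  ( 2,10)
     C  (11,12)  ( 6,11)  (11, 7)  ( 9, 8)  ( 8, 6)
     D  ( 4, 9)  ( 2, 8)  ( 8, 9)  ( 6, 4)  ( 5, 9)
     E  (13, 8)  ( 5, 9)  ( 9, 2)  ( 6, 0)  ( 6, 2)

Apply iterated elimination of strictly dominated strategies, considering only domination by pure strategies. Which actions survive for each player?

P1 drop A (C beats it: P:11>2 Q:6>2 R:11>1 S:9>7 T:8>2)
P1 drop B (C beats it: P:11>9 Q:6>4 R:11>8 S:9>3 T:8>2)
P1 drop D (C beats it: P:11>4 Q:6>2 R:11>8 S:9>6 T:8>5)
P2 drop R (P beats it: C:12>7 E:8>2)
P2 drop S (P beats it: C:12>8 E:8>0)
P2 drop T (P beats it: C:12>6 E:8>2)
P1→{C,E} P2→{P,Q}

IESDS → P1:{C,E} P2:{P,Q}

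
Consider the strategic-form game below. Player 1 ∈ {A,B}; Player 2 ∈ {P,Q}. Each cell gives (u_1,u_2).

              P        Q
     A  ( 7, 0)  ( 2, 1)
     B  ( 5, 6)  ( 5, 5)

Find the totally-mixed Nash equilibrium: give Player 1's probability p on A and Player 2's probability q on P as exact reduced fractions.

P1 indiff ⇒ q·7+(1-q)·2 = q·5+(1-q)·5 ⇒ q(2) = (1-q)(3) ⇒ q = 3/5
P2 indiff ⇒ p·0+(1-p)·6 = p·1+(1-p)·5 ⇒ p(-1) = (1-p)(-1) ⇒ p = 1/2

(p,q) = (1/2, 3/5)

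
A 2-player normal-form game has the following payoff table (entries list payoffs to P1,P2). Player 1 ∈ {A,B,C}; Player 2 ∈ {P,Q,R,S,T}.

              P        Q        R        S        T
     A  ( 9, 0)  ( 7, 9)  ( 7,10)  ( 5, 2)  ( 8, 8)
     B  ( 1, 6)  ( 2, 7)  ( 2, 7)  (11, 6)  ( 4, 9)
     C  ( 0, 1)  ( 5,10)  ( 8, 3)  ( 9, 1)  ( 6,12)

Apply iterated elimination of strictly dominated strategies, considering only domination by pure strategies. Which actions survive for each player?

P2 drop P (Q beats it: A:9>0 B:7>6 C:10>1)
P2 drop S (Q beats it: A:9>2 B:7>6 C:10>1)
P1 drop B (A beats it: Q:7>2 R:7>2 T:8>4)
P1→{A,C} P2→{Q,R,T}

Survivors P1:{A,C} P2:{Q,R,T}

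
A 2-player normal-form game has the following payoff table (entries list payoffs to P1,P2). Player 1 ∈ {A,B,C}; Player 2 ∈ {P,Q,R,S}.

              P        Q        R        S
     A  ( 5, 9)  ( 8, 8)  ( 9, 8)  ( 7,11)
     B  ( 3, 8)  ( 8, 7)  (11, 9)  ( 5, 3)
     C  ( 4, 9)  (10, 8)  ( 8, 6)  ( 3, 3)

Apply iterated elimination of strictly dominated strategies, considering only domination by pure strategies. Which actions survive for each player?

Survivors P1:{A,B} P2:{P,R,S}

P2 drop Q (P beats it: A:9>8 B:8>7 C:9>8)
P1 drop C (A beats it: P:5>4 R:9>8 S:7>3)
P1→{A,B} P2→{P,R,S}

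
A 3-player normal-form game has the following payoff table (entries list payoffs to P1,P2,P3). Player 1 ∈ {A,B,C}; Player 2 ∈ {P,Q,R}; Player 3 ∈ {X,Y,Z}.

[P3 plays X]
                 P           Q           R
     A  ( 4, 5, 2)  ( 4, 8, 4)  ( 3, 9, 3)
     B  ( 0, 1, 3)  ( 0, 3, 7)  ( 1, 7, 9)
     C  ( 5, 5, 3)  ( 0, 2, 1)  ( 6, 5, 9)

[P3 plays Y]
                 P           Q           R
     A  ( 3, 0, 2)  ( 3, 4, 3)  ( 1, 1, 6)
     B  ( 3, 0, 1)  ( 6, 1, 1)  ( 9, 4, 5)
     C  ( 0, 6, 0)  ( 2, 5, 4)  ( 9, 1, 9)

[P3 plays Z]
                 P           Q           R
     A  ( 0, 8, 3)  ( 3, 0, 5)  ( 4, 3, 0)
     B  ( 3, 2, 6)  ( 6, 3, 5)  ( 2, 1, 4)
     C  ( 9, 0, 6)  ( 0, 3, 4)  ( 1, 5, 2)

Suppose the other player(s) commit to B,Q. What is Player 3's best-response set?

u_3(X vs B,Q) = 7
u_3(Y vs B,Q) = 1
u_3(Z vs B,Q) = 5
max payoff 7 at {X}

BR_3 = {X}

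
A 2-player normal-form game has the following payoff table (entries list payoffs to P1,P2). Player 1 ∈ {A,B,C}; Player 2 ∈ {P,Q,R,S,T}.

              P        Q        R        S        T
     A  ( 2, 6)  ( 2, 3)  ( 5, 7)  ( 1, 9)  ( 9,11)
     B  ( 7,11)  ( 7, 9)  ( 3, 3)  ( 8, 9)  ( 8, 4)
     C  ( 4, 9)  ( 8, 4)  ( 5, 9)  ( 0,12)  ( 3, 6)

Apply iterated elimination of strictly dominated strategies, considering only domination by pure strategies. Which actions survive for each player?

P2 drop Q (P beats it: A:6>3 B:11>9 C:9>4)
P2 drop R (S beats it: A:9>7 B:9>3 C:12>9)
P1 drop C (B beats it: P:7>4 S:8>0 T:8>3)
P1→{A,B} P2→{P,S,T}

IESDS → P1:{A,B} P2:{P,S,T}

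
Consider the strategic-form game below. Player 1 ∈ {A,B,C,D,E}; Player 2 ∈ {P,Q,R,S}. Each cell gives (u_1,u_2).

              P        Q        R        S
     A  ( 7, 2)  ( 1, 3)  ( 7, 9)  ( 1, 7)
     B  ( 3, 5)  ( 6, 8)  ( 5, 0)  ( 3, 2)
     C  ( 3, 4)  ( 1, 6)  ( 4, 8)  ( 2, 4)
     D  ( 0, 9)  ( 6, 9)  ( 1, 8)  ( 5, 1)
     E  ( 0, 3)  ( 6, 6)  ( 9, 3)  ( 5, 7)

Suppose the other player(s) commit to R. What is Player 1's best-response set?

u_1(A vs R) = 7
u_1(B vs R) = 5
u_1(C vs R) = 4
u_1(D vs R) = 1
u_1(E vs R) = 9
max payoff 9 at {E}

argmax u_1 = {E}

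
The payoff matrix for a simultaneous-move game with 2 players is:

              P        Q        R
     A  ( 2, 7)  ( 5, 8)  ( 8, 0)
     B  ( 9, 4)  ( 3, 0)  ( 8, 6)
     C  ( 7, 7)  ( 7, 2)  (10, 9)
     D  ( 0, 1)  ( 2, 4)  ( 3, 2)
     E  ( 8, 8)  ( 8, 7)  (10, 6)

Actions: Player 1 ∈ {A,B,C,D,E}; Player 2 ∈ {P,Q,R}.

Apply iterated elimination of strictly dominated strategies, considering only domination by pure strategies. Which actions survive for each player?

IESDS → P1:{B,C,E} P2:{P,R}

P1 drop A (C beats it: P:7>2 Q:7>5 R:10>8)
P1 drop D (B beats it: P:9>0 Q:3>2 R:8>3)
P2 drop Q (P beats it: B:4>0 C:7>2 E:8>7)
P1→{B,C,E} P2→{P,R}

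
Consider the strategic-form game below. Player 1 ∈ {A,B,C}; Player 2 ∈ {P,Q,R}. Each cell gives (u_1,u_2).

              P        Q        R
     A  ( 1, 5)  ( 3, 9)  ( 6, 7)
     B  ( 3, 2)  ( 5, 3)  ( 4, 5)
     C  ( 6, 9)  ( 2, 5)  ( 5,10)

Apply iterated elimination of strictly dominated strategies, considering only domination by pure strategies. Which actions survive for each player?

IESDS → P1:{A,B} P2:{Q,R}

P2 drop P (R beats it: A:7>5 B:5>2 C:10>9)
P1 drop C (A beats it: Q:3>2 R:6>5)
P1→{A,B} P2→{Q,R}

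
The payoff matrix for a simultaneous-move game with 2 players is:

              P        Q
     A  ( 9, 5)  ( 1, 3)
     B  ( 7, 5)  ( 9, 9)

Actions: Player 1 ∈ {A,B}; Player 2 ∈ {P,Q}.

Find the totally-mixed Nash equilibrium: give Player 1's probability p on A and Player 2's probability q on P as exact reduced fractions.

p=2/3, q=4/5

P1 indiff ⇒ q·9+(1-q)·1 = q·7+(1-q)·9 ⇒ q(2) = (1-q)(8) ⇒ q = 4/5
P2 indiff ⇒ p·5+(1-p)·5 = p·3+(1-p)·9 ⇒ p(2) = (1-p)(4) ⇒ p = 2/3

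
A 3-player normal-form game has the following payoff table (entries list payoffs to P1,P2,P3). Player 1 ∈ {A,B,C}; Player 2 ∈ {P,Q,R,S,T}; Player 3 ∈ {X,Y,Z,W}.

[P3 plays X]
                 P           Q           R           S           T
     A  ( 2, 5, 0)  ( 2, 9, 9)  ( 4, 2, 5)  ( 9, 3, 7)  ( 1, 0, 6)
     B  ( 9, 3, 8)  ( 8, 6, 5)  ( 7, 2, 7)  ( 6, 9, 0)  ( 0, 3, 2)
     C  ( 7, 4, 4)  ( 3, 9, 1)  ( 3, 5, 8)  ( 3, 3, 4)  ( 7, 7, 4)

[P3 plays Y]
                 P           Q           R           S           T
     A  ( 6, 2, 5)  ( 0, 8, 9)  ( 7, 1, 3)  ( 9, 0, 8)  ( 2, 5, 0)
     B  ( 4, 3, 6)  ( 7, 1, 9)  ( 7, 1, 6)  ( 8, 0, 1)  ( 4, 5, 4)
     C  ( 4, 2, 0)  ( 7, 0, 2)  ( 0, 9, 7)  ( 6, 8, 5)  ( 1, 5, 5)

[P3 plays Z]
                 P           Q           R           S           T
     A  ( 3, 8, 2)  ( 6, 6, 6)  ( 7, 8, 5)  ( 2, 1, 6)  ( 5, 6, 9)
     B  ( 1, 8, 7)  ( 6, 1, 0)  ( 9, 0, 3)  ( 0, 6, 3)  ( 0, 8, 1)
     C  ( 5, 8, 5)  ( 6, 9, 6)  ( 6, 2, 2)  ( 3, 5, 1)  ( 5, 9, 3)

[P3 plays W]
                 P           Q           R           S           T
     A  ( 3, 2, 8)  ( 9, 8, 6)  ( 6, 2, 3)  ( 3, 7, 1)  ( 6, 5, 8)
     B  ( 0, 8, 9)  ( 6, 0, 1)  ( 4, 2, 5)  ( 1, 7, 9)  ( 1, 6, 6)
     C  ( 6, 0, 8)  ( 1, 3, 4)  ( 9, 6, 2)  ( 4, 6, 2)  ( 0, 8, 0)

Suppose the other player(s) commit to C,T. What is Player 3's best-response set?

argmax u_3 = {Y}

u_3(X vs C,T) = 4
u_3(Y vs C,T) = 5
u_3(Z vs C,T) = 3
u_3(W vs C,T) = 0
max payoff 5 at {Y}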